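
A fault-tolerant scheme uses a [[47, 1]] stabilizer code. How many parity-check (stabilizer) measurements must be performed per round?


For an [[n,k]] stabilizer code:
Number of stabilizer generators = n - k
= 47 - 1
= 46

46


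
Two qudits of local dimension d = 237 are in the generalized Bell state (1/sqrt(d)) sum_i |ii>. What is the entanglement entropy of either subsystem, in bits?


For a maximally entangled state in d x d:
S = log2(d) = log2(237)
= 7.8887

7.8887


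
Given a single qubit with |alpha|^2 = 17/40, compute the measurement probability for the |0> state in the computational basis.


|alpha|^2 = 17/40 = 0.4250
|beta|^2 = 1 - 17/40 = 23/40 = 0.5750
P(|0>) = |alpha|^2 = 0.4250

0.4250


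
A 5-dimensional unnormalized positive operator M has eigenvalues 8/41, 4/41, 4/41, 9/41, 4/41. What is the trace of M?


tr(M) = sum of eigenvalues
= 8/41 + 4/41 + 4/41 + 9/41 + 4/41
= 29/41
= 0.7073

0.7073


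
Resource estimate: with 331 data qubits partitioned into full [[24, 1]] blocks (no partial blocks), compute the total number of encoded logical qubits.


Each code block uses 24 physical qubits for 1 logical qubit(s).
Number of complete blocks = floor(331 / 24) = 13
Logical qubits = 13 * 1
= 13

13


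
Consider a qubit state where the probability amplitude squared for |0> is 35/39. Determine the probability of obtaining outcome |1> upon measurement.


|alpha|^2 = 35/39 = 0.8974
|beta|^2 = 1 - 35/39 = 4/39 = 0.1026
P(|1>) = |beta|^2 = 0.1026

0.1026


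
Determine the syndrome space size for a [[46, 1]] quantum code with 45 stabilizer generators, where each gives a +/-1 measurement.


Each stabilizer generator gives a binary (+1 or -1) measurement outcome.
With 45 independent generators:
Total syndromes = 2^45
= 35184372088832

35184372088832


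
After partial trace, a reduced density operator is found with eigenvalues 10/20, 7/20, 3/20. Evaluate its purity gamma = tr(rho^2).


tr(rho^2) = sum of eigenvalues squared
= (10/20)^2 + (7/20)^2 + (3/20)^2
= (100 + 49 + 9) / 400
= 158/400
= 0.3950

0.3950


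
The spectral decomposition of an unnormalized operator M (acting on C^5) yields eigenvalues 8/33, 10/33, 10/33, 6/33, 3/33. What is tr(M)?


tr(M) = sum of eigenvalues
= 8/33 + 10/33 + 10/33 + 6/33 + 3/33
= 37/33
= 1.1212

1.1212


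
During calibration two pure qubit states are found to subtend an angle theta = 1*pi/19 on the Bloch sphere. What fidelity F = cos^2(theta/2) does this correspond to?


For states separated by angle theta on Bloch sphere:
F = cos^2(theta/2)
theta = 1*pi/19 = 0.1653
theta/2 = 0.0827
cos(theta/2) = 0.9966
F = 0.9932

0.9932


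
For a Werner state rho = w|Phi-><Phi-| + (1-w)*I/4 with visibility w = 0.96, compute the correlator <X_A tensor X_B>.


|Phi-> = (|00> - |11>)/sqrt(2)
For the pure Bell state, <X_A X_B> = -1 (Bell-state Pauli correlator).
The maximally-mixed part I/4 has tr(I/4 * P tensor P) = 0 for any traceless Pauli P.
So <X_A X_B>_rho = w * (-1) + (1 - w) * 0
= 0.96 * (-1)
= -0.9600

-0.9600


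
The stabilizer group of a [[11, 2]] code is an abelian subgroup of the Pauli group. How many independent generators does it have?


For an [[n,k]] stabilizer code:
Number of stabilizer generators = n - k
= 11 - 2
= 9

9


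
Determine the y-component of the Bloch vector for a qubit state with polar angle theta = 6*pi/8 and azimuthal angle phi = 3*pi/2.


theta = 2.3562, phi = 4.7124
r_y = sin(theta)*sin(phi) = 0.7071 * -1.0000
r_y = -0.7071

-0.7071


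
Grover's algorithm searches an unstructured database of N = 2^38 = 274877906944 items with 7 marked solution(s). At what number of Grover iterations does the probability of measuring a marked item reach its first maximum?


After j Grover iterations the success probability is P(j) = sin^2((2j+1)*theta), where sin(theta) = sqrt(k/N).
N = 2^38 = 274877906944, k = 7
sin(theta) = sqrt(k/N) = 5.046370146e-06
theta = arcsin(sqrt(k/N)) = 5.046370146e-06 rad
P(j) reaches its first maximum when (2j+1)*theta is as close as possible to pi/2, i.e. j = round(pi/(4*theta) - 1/2).
pi/(4*theta) - 1/2 = 155635.7575
(For comparison, the common estimate pi/4 * sqrt(N/k) = 155636.2575; the exact maximiser is used here.)
Optimal iterations = 155636

155636


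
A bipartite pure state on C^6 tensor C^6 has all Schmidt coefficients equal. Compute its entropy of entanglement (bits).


For a maximally entangled state in d x d:
S = log2(d) = log2(6)
= 2.5850

2.5850


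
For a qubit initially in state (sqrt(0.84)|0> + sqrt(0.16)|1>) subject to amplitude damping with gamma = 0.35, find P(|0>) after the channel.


For amplitude damping with parameter gamma on state sqrt(a)|0> + sqrt(b)|1>:
alpha^2 = 0.84, beta^2 = 0.16
P(|0>) = alpha^2 + gamma * beta^2
= 0.84 + 0.35 * 0.16
= 0.84 + 0.0560
= 0.8960

0.8960


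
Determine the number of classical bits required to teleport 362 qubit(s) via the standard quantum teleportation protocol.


Quantum teleportation requires 2 classical bits per qubit teleported.
362 qubit(s) -> 2 * 362 = 724 classical bits

724


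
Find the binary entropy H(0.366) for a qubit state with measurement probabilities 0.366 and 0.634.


S = -p*log2(p) - (1-p)*log2(1-p)
p = 0.3660, 1-p = 0.6340
= -0.3660 * log2(0.3660) - 0.6340 * log2(0.6340)
= -(-0.5307) - (-0.4168)
= 0.9476

0.9476


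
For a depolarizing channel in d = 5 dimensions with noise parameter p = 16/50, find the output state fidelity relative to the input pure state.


F = (1-p) + p/d
= (1 - 0.3200) + 0.3200/5
= 0.6800 + 0.0640
= 0.7440

0.7440


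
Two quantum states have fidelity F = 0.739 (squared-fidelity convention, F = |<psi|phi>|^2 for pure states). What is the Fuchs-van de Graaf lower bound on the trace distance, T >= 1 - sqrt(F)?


Fuchs-van de Graaf (squared-fidelity convention): 1 - sqrt(F) <= T <= sqrt(1 - F).
Lower bound: T >= 1 - sqrt(F)
sqrt(F) = sqrt(0.739) = 0.8597
T >= 1 - 0.8597
T >= 0.1403

0.1403


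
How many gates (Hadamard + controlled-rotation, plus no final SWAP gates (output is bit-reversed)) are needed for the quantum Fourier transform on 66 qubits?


Hadamard gates: 66
Controlled rotations: n*(n-1)/2 = 66*65/2 = 2145
SWAP gates: 0 (omitted)
Total = 66 + 2145
= 2211

2211


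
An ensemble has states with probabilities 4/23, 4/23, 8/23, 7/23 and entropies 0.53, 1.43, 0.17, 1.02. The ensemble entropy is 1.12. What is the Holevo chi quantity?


chi = S(rho) - sum_i p_i * S(rho_i)
Weighted entropy = 4/23 * 0.53 + 4/23 * 1.43 + 8/23 * 0.17 + 7/23 * 1.02
= 0.7104
chi = 1.12 - 0.7104
= 0.4096

0.4096


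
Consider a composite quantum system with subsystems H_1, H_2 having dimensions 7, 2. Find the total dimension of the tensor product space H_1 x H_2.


dim(H_1 x H_2) = 7 * 2
= 14

14


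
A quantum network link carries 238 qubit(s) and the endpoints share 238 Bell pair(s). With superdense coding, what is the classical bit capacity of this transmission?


Superdense coding allows 2 classical bits per shared entangled pair.
238 pair(s) -> 2 * 238 = 476 classical bits

476


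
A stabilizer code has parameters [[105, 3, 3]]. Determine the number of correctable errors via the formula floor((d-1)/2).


Code parameters: [[105, 3, 3]], distance d = 3.
Number of correctable errors = floor((d-1)/2)
= floor((3 - 1)/2)
= floor(2/2)
= 1

1


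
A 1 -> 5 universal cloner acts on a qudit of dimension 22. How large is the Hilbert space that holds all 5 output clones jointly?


Output space = H^(tensor 5) where dim(H) = 22
dim = 22^5
= 484 (after 2 factors)
= 10648 (after 3 factors)
= 234256 (after 4 factors)
= 5153632 (after 5 factors)
= 5153632

5153632


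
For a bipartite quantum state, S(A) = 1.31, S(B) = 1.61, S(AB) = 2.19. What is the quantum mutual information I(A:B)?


I(A:B) = S(A) + S(B) - S(AB)
= 1.31 + 1.61 - 2.19
= 0.7300

0.7300


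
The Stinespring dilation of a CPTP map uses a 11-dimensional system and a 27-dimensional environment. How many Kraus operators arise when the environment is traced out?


Tracing out the environment in an orthonormal basis {|i>_E} gives Kraus operators K_i = <i|_E U |0>_E.
Number of Kraus operators = dim(H_env) = d_env
= 27

27


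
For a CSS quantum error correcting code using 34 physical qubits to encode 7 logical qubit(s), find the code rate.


Code rate R = k/n
= 7/34
= 0.2059

0.2059


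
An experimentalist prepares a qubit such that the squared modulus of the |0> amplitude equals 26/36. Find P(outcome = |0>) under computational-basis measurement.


|alpha|^2 = 26/36 = 0.7222
|beta|^2 = 1 - 26/36 = 10/36 = 0.2778
P(|0>) = |alpha|^2 = 0.7222

0.7222


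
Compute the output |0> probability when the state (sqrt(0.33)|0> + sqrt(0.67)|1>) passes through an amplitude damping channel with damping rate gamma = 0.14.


For amplitude damping with parameter gamma on state sqrt(a)|0> + sqrt(b)|1>:
alpha^2 = 0.33, beta^2 = 0.67
P(|0>) = alpha^2 + gamma * beta^2
= 0.33 + 0.14 * 0.67
= 0.33 + 0.0938
= 0.4238

0.4238


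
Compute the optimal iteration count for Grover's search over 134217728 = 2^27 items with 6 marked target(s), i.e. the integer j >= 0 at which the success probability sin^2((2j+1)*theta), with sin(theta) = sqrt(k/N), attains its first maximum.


After j Grover iterations the success probability is P(j) = sin^2((2j+1)*theta), where sin(theta) = sqrt(k/N).
N = 2^27 = 134217728, k = 6
sin(theta) = sqrt(k/N) = 0.0002114319833
theta = arcsin(sqrt(k/N)) = 0.0002114319849 rad
P(j) reaches its first maximum when (2j+1)*theta is as close as possible to pi/2, i.e. j = round(pi/(4*theta) - 1/2).
pi/(4*theta) - 1/2 = 3714.1611
(For comparison, the common estimate pi/4 * sqrt(N/k) = 3714.6611; the exact maximiser is used here.)
Optimal iterations = 3714

3714


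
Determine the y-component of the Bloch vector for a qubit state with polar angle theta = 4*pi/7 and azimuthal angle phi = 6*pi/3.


theta = 1.7952, phi = 6.2832
r_y = sin(theta)*sin(phi) = 0.9749 * 0.0000
r_y = 0.0000

0.0000


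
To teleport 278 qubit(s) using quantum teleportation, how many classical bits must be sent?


Quantum teleportation requires 2 classical bits per qubit teleported.
278 qubit(s) -> 2 * 278 = 556 classical bits

556


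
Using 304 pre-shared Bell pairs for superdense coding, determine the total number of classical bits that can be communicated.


Superdense coding allows 2 classical bits per shared entangled pair.
304 pair(s) -> 2 * 304 = 608 classical bits

608


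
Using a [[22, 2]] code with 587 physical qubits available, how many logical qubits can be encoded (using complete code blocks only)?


Each code block uses 22 physical qubits for 2 logical qubit(s).
Number of complete blocks = floor(587 / 22) = 26
Logical qubits = 26 * 2
= 52

52


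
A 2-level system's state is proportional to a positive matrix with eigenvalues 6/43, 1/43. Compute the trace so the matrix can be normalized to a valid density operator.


tr(M) = sum of eigenvalues
= 6/43 + 1/43
= 7/43
= 0.1628

0.1628


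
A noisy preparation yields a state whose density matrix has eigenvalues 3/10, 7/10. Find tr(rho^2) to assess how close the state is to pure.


tr(rho^2) = sum of eigenvalues squared
= (3/10)^2 + (7/10)^2
= (9 + 49) / 100
= 58/100
= 0.5800

0.5800


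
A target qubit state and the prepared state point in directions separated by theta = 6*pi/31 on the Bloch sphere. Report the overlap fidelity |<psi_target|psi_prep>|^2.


For states separated by angle theta on Bloch sphere:
F = cos^2(theta/2)
theta = 6*pi/31 = 0.6081
theta/2 = 0.3040
cos(theta/2) = 0.9541
F = 0.9104

0.9104


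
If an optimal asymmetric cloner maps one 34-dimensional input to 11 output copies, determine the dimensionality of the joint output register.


Output space = H^(tensor 11) where dim(H) = 34
dim = 34^11
= 1156 (after 2 factors)
= 39304 (after 3 factors)
= 1336336 (after 4 factors)
= 45435424 (after 5 factors)
= 1544804416 (after 6 factors)
= 52523350144 (after 7 factors)
= 1785793904896 (after 8 factors)
= 60716992766464 (after 9 factors)
= 2064377754059776 (after 10 factors)
= 70188843638032384 (after 11 factors)
= 70188843638032384

70188843638032384


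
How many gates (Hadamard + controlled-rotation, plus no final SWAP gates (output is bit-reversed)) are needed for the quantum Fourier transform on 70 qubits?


Hadamard gates: 70
Controlled rotations: n*(n-1)/2 = 70*69/2 = 2415
SWAP gates: 0 (omitted)
Total = 70 + 2415
= 2485

2485


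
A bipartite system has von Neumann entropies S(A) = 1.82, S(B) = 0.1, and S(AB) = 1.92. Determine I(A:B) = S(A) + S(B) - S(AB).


I(A:B) = S(A) + S(B) - S(AB)
= 1.82 + 0.1 - 1.92
= 0.0000

0.0000


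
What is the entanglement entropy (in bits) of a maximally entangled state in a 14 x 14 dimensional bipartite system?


For a maximally entangled state in d x d:
S = log2(d) = log2(14)
= 3.8074

3.8074


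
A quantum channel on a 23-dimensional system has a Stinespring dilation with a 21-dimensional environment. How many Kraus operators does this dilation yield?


Tracing out the environment in an orthonormal basis {|i>_E} gives Kraus operators K_i = <i|_E U |0>_E.
Number of Kraus operators = dim(H_env) = d_env
= 21

21


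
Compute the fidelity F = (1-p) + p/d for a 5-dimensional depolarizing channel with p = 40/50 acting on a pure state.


F = (1-p) + p/d
= (1 - 0.8000) + 0.8000/5
= 0.2000 + 0.1600
= 0.3600

0.3600


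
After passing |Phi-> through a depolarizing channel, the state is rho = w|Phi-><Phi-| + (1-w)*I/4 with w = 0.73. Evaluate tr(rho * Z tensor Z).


|Phi-> = (|00> - |11>)/sqrt(2)
For the pure Bell state, <Z_A Z_B> = +1 (Bell-state Pauli correlator).
The maximally-mixed part I/4 has tr(I/4 * P tensor P) = 0 for any traceless Pauli P.
So <Z_A Z_B>_rho = w * (+1) + (1 - w) * 0
= 0.73 * (+1)
= 0.7300

0.7300


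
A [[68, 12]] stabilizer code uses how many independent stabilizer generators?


For an [[n,k]] stabilizer code:
Number of stabilizer generators = n - k
= 68 - 12
= 56

56


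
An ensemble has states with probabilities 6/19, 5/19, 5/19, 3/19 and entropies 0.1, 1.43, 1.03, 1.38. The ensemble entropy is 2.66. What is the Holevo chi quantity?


chi = S(rho) - sum_i p_i * S(rho_i)
Weighted entropy = 6/19 * 0.1 + 5/19 * 1.43 + 5/19 * 1.03 + 3/19 * 1.38
= 0.8968
chi = 2.66 - 0.8968
= 1.7632

1.7632


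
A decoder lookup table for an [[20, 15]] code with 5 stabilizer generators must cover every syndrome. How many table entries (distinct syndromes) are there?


Each stabilizer generator gives a binary (+1 or -1) measurement outcome.
With 5 independent generators:
Total syndromes = 2^5
= 32

32


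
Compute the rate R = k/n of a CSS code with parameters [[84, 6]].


Code rate R = k/n
= 6/84
= 0.0714

0.0714


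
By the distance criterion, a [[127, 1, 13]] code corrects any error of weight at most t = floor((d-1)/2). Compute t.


Code parameters: [[127, 1, 13]], distance d = 13.
Number of correctable errors = floor((d-1)/2)
= floor((13 - 1)/2)
= floor(12/2)
= 6

6


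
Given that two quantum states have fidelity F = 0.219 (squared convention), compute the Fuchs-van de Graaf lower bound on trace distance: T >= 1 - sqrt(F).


Fuchs-van de Graaf (squared-fidelity convention): 1 - sqrt(F) <= T <= sqrt(1 - F).
Lower bound: T >= 1 - sqrt(F)
sqrt(F) = sqrt(0.219) = 0.4680
T >= 1 - 0.4680
T >= 0.5320

0.5320


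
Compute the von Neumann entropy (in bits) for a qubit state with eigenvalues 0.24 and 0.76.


S = -p*log2(p) - (1-p)*log2(1-p)
p = 0.2400, 1-p = 0.7600
= -0.2400 * log2(0.2400) - 0.7600 * log2(0.7600)
= -(-0.4941) - (-0.3009)
= 0.7950

0.7950


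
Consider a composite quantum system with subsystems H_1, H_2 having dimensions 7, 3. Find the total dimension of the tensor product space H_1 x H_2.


dim(H_1 x H_2) = 7 * 3
= 21

21


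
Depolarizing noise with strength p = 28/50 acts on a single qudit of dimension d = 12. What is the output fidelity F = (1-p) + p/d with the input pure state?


F = (1-p) + p/d
= (1 - 0.5600) + 0.5600/12
= 0.4400 + 0.0467
= 0.4867

0.4867


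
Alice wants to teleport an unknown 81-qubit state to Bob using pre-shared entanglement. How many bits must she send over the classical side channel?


Quantum teleportation requires 2 classical bits per qubit teleported.
81 qubit(s) -> 2 * 81 = 162 classical bits

162


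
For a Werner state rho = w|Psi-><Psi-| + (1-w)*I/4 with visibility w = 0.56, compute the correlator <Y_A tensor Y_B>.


|Psi-> = (|01> - |10>)/sqrt(2)
For the pure Bell state, <Y_A Y_B> = -1 (Bell-state Pauli correlator).
The maximally-mixed part I/4 has tr(I/4 * P tensor P) = 0 for any traceless Pauli P.
So <Y_A Y_B>_rho = w * (-1) + (1 - w) * 0
= 0.56 * (-1)
= -0.5600

-0.5600


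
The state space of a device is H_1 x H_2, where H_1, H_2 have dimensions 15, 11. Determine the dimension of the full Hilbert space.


dim(H_1 x H_2) = 15 * 11
= 165

165


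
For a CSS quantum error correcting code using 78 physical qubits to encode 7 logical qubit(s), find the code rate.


Code rate R = k/n
= 7/78
= 0.0897

0.0897


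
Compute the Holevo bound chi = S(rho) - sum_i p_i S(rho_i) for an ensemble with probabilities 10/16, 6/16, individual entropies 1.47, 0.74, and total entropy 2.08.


chi = S(rho) - sum_i p_i * S(rho_i)
Weighted entropy = 10/16 * 1.47 + 6/16 * 0.74
= 1.1963
chi = 2.08 - 1.1963
= 0.8838

0.8838


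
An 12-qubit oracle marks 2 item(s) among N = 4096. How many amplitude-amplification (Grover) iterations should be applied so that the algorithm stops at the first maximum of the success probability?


After j Grover iterations the success probability is P(j) = sin^2((2j+1)*theta), where sin(theta) = sqrt(k/N).
N = 2^12 = 4096, k = 2
sin(theta) = sqrt(k/N) = 0.02209708691
theta = arcsin(sqrt(k/N)) = 0.02209888557 rad
P(j) reaches its first maximum when (2j+1)*theta is as close as possible to pi/2, i.e. j = round(pi/(4*theta) - 1/2).
pi/(4*theta) - 1/2 = 35.0402
(For comparison, the common estimate pi/4 * sqrt(N/k) = 35.5431; the exact maximiser is used here.)
Optimal iterations = 35

35


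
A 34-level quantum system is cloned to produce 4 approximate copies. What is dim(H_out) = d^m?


Output space = H^(tensor 4) where dim(H) = 34
dim = 34^4
= 1156 (after 2 factors)
= 39304 (after 3 factors)
= 1336336 (after 4 factors)
= 1336336

1336336


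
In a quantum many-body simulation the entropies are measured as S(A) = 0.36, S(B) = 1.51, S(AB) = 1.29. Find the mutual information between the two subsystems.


I(A:B) = S(A) + S(B) - S(AB)
= 0.36 + 1.51 - 1.29
= 0.5800

0.5800


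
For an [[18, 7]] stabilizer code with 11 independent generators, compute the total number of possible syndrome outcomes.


Each stabilizer generator gives a binary (+1 or -1) measurement outcome.
With 11 independent generators:
Total syndromes = 2^11
= 2048

2048


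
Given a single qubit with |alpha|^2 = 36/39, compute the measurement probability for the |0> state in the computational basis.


|alpha|^2 = 36/39 = 0.9231
|beta|^2 = 1 - 36/39 = 3/39 = 0.0769
P(|0>) = |alpha|^2 = 0.9231

0.9231


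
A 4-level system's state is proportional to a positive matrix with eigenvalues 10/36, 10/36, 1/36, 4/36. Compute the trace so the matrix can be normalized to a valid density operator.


tr(M) = sum of eigenvalues
= 10/36 + 10/36 + 1/36 + 4/36
= 25/36
= 0.6944

0.6944


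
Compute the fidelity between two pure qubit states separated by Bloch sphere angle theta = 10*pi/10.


For states separated by angle theta on Bloch sphere:
F = cos^2(theta/2)
theta = 10*pi/10 = 3.1416
theta/2 = 1.5708
cos(theta/2) = 0.0000
F = 0.0000

0.0000


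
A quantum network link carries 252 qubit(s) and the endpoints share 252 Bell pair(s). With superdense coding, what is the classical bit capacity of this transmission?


Superdense coding allows 2 classical bits per shared entangled pair.
252 pair(s) -> 2 * 252 = 504 classical bits

504


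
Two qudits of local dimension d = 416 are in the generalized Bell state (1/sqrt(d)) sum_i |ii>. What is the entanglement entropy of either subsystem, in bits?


For a maximally entangled state in d x d:
S = log2(d) = log2(416)
= 8.7004

8.7004


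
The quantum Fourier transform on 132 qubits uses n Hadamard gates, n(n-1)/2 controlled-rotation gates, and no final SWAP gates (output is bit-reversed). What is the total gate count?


Hadamard gates: 132
Controlled rotations: n*(n-1)/2 = 132*131/2 = 8646
SWAP gates: 0 (omitted)
Total = 132 + 8646
= 8778

8778


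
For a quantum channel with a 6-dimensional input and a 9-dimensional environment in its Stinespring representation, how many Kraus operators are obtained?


Tracing out the environment in an orthonormal basis {|i>_E} gives Kraus operators K_i = <i|_E U |0>_E.
Number of Kraus operators = dim(H_env) = d_env
= 9

9


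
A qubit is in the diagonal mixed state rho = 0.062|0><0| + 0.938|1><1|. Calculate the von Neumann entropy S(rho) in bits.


S = -p*log2(p) - (1-p)*log2(1-p)
p = 0.0620, 1-p = 0.9380
= -0.0620 * log2(0.0620) - 0.9380 * log2(0.9380)
= -(-0.2487) - (-0.0866)
= 0.3353

0.3353


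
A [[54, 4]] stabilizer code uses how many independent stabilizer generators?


For an [[n,k]] stabilizer code:
Number of stabilizer generators = n - k
= 54 - 4
= 50

50


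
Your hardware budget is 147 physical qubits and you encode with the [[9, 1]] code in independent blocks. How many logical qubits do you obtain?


Each code block uses 9 physical qubits for 1 logical qubit(s).
Number of complete blocks = floor(147 / 9) = 16
Logical qubits = 16 * 1
= 16

16


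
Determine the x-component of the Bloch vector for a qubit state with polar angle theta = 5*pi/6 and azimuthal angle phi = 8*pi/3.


theta = 2.6180, phi = 8.3776
r_x = sin(theta)*cos(phi) = 0.5000 * -0.5000
r_x = -0.2500

-0.2500


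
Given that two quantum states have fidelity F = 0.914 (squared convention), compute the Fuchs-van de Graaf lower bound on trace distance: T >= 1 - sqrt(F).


Fuchs-van de Graaf (squared-fidelity convention): 1 - sqrt(F) <= T <= sqrt(1 - F).
Lower bound: T >= 1 - sqrt(F)
sqrt(F) = sqrt(0.914) = 0.9560
T >= 1 - 0.9560
T >= 0.0440

0.0440


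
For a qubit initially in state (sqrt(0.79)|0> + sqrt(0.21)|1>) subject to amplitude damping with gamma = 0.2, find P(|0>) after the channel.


For amplitude damping with parameter gamma on state sqrt(a)|0> + sqrt(b)|1>:
alpha^2 = 0.79, beta^2 = 0.21
P(|0>) = alpha^2 + gamma * beta^2
= 0.79 + 0.2 * 0.21
= 0.79 + 0.0420
= 0.8320

0.8320


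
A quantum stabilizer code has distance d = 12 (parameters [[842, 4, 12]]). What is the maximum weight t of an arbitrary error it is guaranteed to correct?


Code parameters: [[842, 4, 12]], distance d = 12.
Number of correctable errors = floor((d-1)/2)
= floor((12 - 1)/2)
= floor(11/2)
= 5

5


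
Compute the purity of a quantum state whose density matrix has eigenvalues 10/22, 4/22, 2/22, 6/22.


tr(rho^2) = sum of eigenvalues squared
= (10/22)^2 + (4/22)^2 + (2/22)^2 + (6/22)^2
= (100 + 16 + 4 + 36) / 484
= 156/484
= 0.3223

0.3223


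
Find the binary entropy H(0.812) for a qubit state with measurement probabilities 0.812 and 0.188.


S = -p*log2(p) - (1-p)*log2(1-p)
p = 0.8120, 1-p = 0.1880
= -0.8120 * log2(0.8120) - 0.1880 * log2(0.1880)
= -(-0.2440) - (-0.4533)
= 0.6973

0.6973


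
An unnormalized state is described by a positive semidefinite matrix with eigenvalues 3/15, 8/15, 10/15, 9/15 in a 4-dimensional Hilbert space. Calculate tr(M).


tr(M) = sum of eigenvalues
= 3/15 + 8/15 + 10/15 + 9/15
= 30/15
= 2.0000

2.0000


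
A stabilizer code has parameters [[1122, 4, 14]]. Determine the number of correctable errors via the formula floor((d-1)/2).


Code parameters: [[1122, 4, 14]], distance d = 14.
Number of correctable errors = floor((d-1)/2)
= floor((14 - 1)/2)
= floor(13/2)
= 6

6


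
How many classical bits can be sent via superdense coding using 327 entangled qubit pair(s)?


Superdense coding allows 2 classical bits per shared entangled pair.
327 pair(s) -> 2 * 327 = 654 classical bits

654


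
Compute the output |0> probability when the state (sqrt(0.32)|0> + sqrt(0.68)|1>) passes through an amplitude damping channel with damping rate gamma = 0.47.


For amplitude damping with parameter gamma on state sqrt(a)|0> + sqrt(b)|1>:
alpha^2 = 0.32, beta^2 = 0.68
P(|0>) = alpha^2 + gamma * beta^2
= 0.32 + 0.47 * 0.68
= 0.32 + 0.3196
= 0.6396

0.6396


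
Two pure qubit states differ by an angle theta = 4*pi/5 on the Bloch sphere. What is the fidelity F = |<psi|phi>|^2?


For states separated by angle theta on Bloch sphere:
F = cos^2(theta/2)
theta = 4*pi/5 = 2.5133
theta/2 = 1.2566
cos(theta/2) = 0.3090
F = 0.0955

0.0955


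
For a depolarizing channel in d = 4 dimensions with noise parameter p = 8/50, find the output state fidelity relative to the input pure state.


F = (1-p) + p/d
= (1 - 0.1600) + 0.1600/4
= 0.8400 + 0.0400
= 0.8800

0.8800


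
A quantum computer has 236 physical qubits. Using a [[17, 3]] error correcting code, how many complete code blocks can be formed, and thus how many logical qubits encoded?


Each code block uses 17 physical qubits for 3 logical qubit(s).
Number of complete blocks = floor(236 / 17) = 13
Logical qubits = 13 * 3
= 39

39


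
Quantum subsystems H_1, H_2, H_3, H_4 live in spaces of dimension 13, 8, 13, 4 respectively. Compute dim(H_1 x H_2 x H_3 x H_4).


dim(H_1 x H_2 x H_3 x H_4) = 13 * 8 * 13 * 4
= 104 * 13 * 4
= 1352 * 4
= 5408

5408


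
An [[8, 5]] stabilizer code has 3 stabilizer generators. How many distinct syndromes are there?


Each stabilizer generator gives a binary (+1 or -1) measurement outcome.
With 3 independent generators:
Total syndromes = 2^3
= 8

8


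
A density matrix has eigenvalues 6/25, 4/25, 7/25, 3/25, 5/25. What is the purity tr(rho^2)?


tr(rho^2) = sum of eigenvalues squared
= (6/25)^2 + (4/25)^2 + (7/25)^2 + (3/25)^2 + (5/25)^2
= (36 + 16 + 49 + 9 + 25) / 625
= 135/625
= 0.2160

0.2160


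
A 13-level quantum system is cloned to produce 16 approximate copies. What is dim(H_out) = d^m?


Output space = H^(tensor 16) where dim(H) = 13
dim = 13^16
= 169 (after 2 factors)
= 2197 (after 3 factors)
= 28561 (after 4 factors)
= 371293 (after 5 factors)
= 4826809 (after 6 factors)
= 62748517 (after 7 factors)
= 815730721 (after 8 factors)
= 10604499373 (after 9 factors)
= 137858491849 (after 10 factors)
= 1792160394037 (after 11 factors)
= 23298085122481 (after 12 factors)
= 302875106592253 (after 13 factors)
= 3937376385699289 (after 14 factors)
= 51185893014090757 (after 15 factors)
= 665416609183179841 (after 16 factors)
= 665416609183179841

665416609183179841


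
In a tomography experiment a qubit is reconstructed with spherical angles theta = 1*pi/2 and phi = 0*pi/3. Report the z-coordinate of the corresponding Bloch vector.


theta = 1.5708, phi = 0.0000
r_z = cos(theta) = 0.0000

0.0000


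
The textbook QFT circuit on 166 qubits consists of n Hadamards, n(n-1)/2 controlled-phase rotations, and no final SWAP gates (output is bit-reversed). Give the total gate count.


Hadamard gates: 166
Controlled rotations: n*(n-1)/2 = 166*165/2 = 13695
SWAP gates: 0 (omitted)
Total = 166 + 13695
= 13861

13861


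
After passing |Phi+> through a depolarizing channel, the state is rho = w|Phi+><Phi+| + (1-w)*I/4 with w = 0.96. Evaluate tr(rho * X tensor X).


|Phi+> = (|00> + |11>)/sqrt(2)
For the pure Bell state, <X_A X_B> = +1 (Bell-state Pauli correlator).
The maximally-mixed part I/4 has tr(I/4 * P tensor P) = 0 for any traceless Pauli P.
So <X_A X_B>_rho = w * (+1) + (1 - w) * 0
= 0.96 * (+1)
= 0.9600

0.9600


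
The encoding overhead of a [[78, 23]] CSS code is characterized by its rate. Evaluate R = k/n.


Code rate R = k/n
= 23/78
= 0.2949

0.2949


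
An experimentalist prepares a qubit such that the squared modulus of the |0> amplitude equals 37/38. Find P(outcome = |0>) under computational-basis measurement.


|alpha|^2 = 37/38 = 0.9737
|beta|^2 = 1 - 37/38 = 1/38 = 0.0263
P(|0>) = |alpha|^2 = 0.9737

0.9737


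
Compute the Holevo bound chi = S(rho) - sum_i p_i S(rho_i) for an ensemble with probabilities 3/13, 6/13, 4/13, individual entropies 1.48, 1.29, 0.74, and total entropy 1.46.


chi = S(rho) - sum_i p_i * S(rho_i)
Weighted entropy = 3/13 * 1.48 + 6/13 * 1.29 + 4/13 * 0.74
= 1.1646
chi = 1.46 - 1.1646
= 0.2954

0.2954


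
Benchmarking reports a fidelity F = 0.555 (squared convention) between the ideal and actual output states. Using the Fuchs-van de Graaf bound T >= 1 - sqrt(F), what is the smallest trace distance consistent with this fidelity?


Fuchs-van de Graaf (squared-fidelity convention): 1 - sqrt(F) <= T <= sqrt(1 - F).
Lower bound: T >= 1 - sqrt(F)
sqrt(F) = sqrt(0.555) = 0.7450
T >= 1 - 0.7450
T >= 0.2550

0.2550


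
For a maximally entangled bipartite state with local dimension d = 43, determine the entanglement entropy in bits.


For a maximally entangled state in d x d:
S = log2(d) = log2(43)
= 5.4263

5.4263


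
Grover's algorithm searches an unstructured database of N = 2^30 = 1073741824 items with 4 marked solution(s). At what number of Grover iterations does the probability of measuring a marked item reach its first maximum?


After j Grover iterations the success probability is P(j) = sin^2((2j+1)*theta), where sin(theta) = sqrt(k/N).
N = 2^30 = 1073741824, k = 4
sin(theta) = sqrt(k/N) = 6.103515625e-05
theta = arcsin(sqrt(k/N)) = 6.103515629e-05 rad
P(j) reaches its first maximum when (2j+1)*theta is as close as possible to pi/2, i.e. j = round(pi/(4*theta) - 1/2).
pi/(4*theta) - 1/2 = 12867.4635
(For comparison, the common estimate pi/4 * sqrt(N/k) = 12867.9635; the exact maximiser is used here.)
Optimal iterations = 12867

12867


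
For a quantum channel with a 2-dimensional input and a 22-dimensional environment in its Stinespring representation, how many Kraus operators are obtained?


Tracing out the environment in an orthonormal basis {|i>_E} gives Kraus operators K_i = <i|_E U |0>_E.
Number of Kraus operators = dim(H_env) = d_env
= 22

22


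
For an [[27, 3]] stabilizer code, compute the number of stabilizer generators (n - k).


For an [[n,k]] stabilizer code:
Number of stabilizer generators = n - k
= 27 - 3
= 24

24


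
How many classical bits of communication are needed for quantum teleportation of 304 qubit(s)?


Quantum teleportation requires 2 classical bits per qubit teleported.
304 qubit(s) -> 2 * 304 = 608 classical bits

608


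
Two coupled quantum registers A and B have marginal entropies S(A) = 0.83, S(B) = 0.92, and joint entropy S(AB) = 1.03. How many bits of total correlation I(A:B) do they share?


I(A:B) = S(A) + S(B) - S(AB)
= 0.83 + 0.92 - 1.03
= 0.7200

0.7200


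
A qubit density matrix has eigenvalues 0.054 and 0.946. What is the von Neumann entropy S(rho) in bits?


S = -p*log2(p) - (1-p)*log2(1-p)
p = 0.0540, 1-p = 0.9460
= -0.0540 * log2(0.0540) - 0.9460 * log2(0.9460)
= -(-0.2274) - (-0.0758)
= 0.3032

0.3032


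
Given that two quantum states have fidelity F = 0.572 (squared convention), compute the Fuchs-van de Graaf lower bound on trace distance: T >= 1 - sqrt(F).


Fuchs-van de Graaf (squared-fidelity convention): 1 - sqrt(F) <= T <= sqrt(1 - F).
Lower bound: T >= 1 - sqrt(F)
sqrt(F) = sqrt(0.572) = 0.7563
T >= 1 - 0.7563
T >= 0.2437

0.2437


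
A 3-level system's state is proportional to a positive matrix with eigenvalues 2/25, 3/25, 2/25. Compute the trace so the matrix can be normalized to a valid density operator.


tr(M) = sum of eigenvalues
= 2/25 + 3/25 + 2/25
= 7/25
= 0.2800

0.2800


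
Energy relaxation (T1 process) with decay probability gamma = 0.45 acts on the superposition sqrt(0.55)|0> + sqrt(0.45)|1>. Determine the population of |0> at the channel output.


For amplitude damping with parameter gamma on state sqrt(a)|0> + sqrt(b)|1>:
alpha^2 = 0.55, beta^2 = 0.45
P(|0>) = alpha^2 + gamma * beta^2
= 0.55 + 0.45 * 0.45
= 0.55 + 0.2025
= 0.7525

0.7525


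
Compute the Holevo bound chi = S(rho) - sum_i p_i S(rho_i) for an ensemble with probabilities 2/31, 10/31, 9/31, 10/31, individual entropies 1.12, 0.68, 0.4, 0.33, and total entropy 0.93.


chi = S(rho) - sum_i p_i * S(rho_i)
Weighted entropy = 2/31 * 1.12 + 10/31 * 0.68 + 9/31 * 0.4 + 10/31 * 0.33
= 0.5142
chi = 0.93 - 0.5142
= 0.4158

0.4158


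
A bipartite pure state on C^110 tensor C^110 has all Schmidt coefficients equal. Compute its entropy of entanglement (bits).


For a maximally entangled state in d x d:
S = log2(d) = log2(110)
= 6.7814

6.7814


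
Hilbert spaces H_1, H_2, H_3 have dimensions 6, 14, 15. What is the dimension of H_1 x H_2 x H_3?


dim(H_1 x H_2 x H_3) = 6 * 14 * 15
= 84 * 15
= 1260

1260


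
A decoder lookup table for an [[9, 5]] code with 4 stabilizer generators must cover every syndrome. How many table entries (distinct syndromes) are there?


Each stabilizer generator gives a binary (+1 or -1) measurement outcome.
With 4 independent generators:
Total syndromes = 2^4
= 16

16


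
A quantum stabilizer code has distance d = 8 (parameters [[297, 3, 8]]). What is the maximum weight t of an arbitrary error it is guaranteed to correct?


Code parameters: [[297, 3, 8]], distance d = 8.
Number of correctable errors = floor((d-1)/2)
= floor((8 - 1)/2)
= floor(7/2)
= 3

3


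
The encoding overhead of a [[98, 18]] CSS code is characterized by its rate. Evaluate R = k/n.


Code rate R = k/n
= 18/98
= 0.1837

0.1837


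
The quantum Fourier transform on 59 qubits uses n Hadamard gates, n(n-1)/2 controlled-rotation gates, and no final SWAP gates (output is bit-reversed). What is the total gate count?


Hadamard gates: 59
Controlled rotations: n*(n-1)/2 = 59*58/2 = 1711
SWAP gates: 0 (omitted)
Total = 59 + 1711
= 1770

1770


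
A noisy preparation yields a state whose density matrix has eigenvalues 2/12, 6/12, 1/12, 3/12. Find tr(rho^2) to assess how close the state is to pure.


tr(rho^2) = sum of eigenvalues squared
= (2/12)^2 + (6/12)^2 + (1/12)^2 + (3/12)^2
= (4 + 36 + 1 + 9) / 144
= 50/144
= 0.3472

0.3472


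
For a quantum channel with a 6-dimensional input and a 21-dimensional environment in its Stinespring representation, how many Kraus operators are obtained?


Tracing out the environment in an orthonormal basis {|i>_E} gives Kraus operators K_i = <i|_E U |0>_E.
Number of Kraus operators = dim(H_env) = d_env
= 21

21


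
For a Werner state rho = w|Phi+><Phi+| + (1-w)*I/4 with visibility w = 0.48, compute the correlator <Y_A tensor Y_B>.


|Phi+> = (|00> + |11>)/sqrt(2)
For the pure Bell state, <Y_A Y_B> = -1 (Bell-state Pauli correlator).
The maximally-mixed part I/4 has tr(I/4 * P tensor P) = 0 for any traceless Pauli P.
So <Y_A Y_B>_rho = w * (-1) + (1 - w) * 0
= 0.48 * (-1)
= -0.4800

-0.4800


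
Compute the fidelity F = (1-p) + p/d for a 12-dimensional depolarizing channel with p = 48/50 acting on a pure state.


F = (1-p) + p/d
= (1 - 0.9600) + 0.9600/12
= 0.0400 + 0.0800
= 0.1200

0.1200


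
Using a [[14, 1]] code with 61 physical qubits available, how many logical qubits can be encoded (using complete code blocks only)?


Each code block uses 14 physical qubits for 1 logical qubit(s).
Number of complete blocks = floor(61 / 14) = 4
Logical qubits = 4 * 1
= 4

4


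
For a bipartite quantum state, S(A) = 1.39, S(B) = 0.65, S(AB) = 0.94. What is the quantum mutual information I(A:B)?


I(A:B) = S(A) + S(B) - S(AB)
= 1.39 + 0.65 - 0.94
= 1.1000

1.1000


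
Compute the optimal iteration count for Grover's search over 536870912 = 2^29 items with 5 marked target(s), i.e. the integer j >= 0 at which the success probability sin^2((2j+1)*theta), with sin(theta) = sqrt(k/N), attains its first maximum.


After j Grover iterations the success probability is P(j) = sin^2((2j+1)*theta), where sin(theta) = sqrt(k/N).
N = 2^29 = 536870912, k = 5
sin(theta) = sqrt(k/N) = 9.650505555e-05
theta = arcsin(sqrt(k/N)) = 9.65050557e-05 rad
P(j) reaches its first maximum when (2j+1)*theta is as close as possible to pi/2, i.e. j = round(pi/(4*theta) - 1/2).
pi/(4*theta) - 1/2 = 8137.9147
(For comparison, the common estimate pi/4 * sqrt(N/k) = 8138.4147; the exact maximiser is used here.)
Optimal iterations = 8138

8138


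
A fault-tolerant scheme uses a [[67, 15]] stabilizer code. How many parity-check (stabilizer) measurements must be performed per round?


For an [[n,k]] stabilizer code:
Number of stabilizer generators = n - k
= 67 - 15
= 52

52


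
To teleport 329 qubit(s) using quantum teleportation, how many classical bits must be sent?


Quantum teleportation requires 2 classical bits per qubit teleported.
329 qubit(s) -> 2 * 329 = 658 classical bits

658


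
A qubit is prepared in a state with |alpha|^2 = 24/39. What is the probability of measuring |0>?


|alpha|^2 = 24/39 = 0.6154
|beta|^2 = 1 - 24/39 = 15/39 = 0.3846
P(|0>) = |alpha|^2 = 0.6154

0.6154


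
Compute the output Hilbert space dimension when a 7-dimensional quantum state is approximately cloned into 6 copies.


Output space = H^(tensor 6) where dim(H) = 7
dim = 7^6
= 49 (after 2 factors)
= 343 (after 3 factors)
= 2401 (after 4 factors)
= 16807 (after 5 factors)
= 117649 (after 6 factors)
= 117649

117649


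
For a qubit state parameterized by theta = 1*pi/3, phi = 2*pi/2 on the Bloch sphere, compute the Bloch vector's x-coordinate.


theta = 1.0472, phi = 3.1416
r_x = sin(theta)*cos(phi) = 0.8660 * -1.0000
r_x = -0.8660

-0.8660


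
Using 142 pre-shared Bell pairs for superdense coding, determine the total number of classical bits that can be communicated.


Superdense coding allows 2 classical bits per shared entangled pair.
142 pair(s) -> 2 * 142 = 284 classical bits

284


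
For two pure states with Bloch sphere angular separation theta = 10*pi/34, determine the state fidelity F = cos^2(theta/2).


For states separated by angle theta on Bloch sphere:
F = cos^2(theta/2)
theta = 10*pi/34 = 0.9240
theta/2 = 0.4620
cos(theta/2) = 0.8952
F = 0.8013

0.8013


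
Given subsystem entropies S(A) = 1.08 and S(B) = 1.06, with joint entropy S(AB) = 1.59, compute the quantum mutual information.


I(A:B) = S(A) + S(B) - S(AB)
= 1.08 + 1.06 - 1.59
= 0.5500

0.5500


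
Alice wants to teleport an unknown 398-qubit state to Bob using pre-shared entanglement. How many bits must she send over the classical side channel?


Quantum teleportation requires 2 classical bits per qubit teleported.
398 qubit(s) -> 2 * 398 = 796 classical bits

796


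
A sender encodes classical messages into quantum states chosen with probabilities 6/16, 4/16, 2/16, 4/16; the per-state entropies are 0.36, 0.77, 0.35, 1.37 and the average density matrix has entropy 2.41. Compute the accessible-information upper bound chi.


chi = S(rho) - sum_i p_i * S(rho_i)
Weighted entropy = 6/16 * 0.36 + 4/16 * 0.77 + 2/16 * 0.35 + 4/16 * 1.37
= 0.7137
chi = 2.41 - 0.7137
= 1.6963

1.6963


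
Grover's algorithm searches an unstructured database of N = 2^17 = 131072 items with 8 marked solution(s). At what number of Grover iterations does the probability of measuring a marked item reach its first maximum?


After j Grover iterations the success probability is P(j) = sin^2((2j+1)*theta), where sin(theta) = sqrt(k/N).
N = 2^17 = 131072, k = 8
sin(theta) = sqrt(k/N) = 0.0078125
theta = arcsin(sqrt(k/N)) = 0.007812579475 rad
P(j) reaches its first maximum when (2j+1)*theta is as close as possible to pi/2, i.e. j = round(pi/(4*theta) - 1/2).
pi/(4*theta) - 1/2 = 100.0299
(For comparison, the common estimate pi/4 * sqrt(N/k) = 100.5310; the exact maximiser is used here.)
Optimal iterations = 100

100


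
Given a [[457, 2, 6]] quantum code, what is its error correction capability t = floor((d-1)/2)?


Code parameters: [[457, 2, 6]], distance d = 6.
Number of correctable errors = floor((d-1)/2)
= floor((6 - 1)/2)
= floor(5/2)
= 2

2
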